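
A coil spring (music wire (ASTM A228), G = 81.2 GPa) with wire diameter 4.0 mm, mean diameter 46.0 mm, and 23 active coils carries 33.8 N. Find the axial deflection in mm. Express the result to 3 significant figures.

k = Gd⁴/(8D³N_a) = (81.2×10³)(4.0⁴)/(8·46.0³·23) = 1.1607 N/mm
δ = F/k = 33.8 / 1.1607 = 29.121 mm

29.1 mm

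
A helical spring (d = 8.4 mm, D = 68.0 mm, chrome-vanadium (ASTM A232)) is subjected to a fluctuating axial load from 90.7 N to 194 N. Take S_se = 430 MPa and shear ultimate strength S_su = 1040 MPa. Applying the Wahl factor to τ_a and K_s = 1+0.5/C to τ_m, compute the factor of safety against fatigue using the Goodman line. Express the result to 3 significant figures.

C = D/d = 68.0/8.4 = 8.0952; K_W = (4C−1)/(4C−4)+0.615/C = 1.1817; K_s = 1+0.5/C = 1.0618
F_a = (F_max−F_min)/2 = 51.65 N; F_m = (F_max+F_min)/2 = 142.35 N
τ_a = K_W·8F_aD/(πd³) = 1.1817 × 15.09 = 17.831 MPa
τ_m = K_s·8F_mD/(πd³) = 1.0618 × 41.588 = 44.157 MPa
Goodman: 1/n_f = τ_a/S_se + τ_m/S_su = 17.831/430 + 44.157/1040 = 0.04147 + 0.04246 = 0.083926
n_f = 1/0.083926 = 11.92

11.9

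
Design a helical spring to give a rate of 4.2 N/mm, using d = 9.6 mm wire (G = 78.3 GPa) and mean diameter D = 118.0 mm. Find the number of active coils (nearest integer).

12

N_a = Gd⁴/(8D³k) = (78.3×10³ × 9.6⁴)/(8 × 118.0³ × 4.2)
    = 6.65038e+08 / 5.52059e+07 = 12.05 → 12 coils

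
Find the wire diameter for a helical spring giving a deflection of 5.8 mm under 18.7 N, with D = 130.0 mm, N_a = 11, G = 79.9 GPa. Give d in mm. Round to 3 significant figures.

Required rate k = F/δ = 18.7/5.8 = 3.2241 N/mm
d = (8D³N_a·k / G)^(1/4) = (8·130.0³·11·3.2241 / (79.9×10³))^0.25
  = (7801.5)^0.25 = 9.3982 mm

9.40 mm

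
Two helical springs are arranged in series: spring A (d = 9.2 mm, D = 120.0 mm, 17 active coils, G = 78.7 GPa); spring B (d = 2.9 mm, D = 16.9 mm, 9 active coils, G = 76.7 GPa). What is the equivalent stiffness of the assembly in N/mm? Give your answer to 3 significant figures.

k_A = Gd⁴/(8D³N_a) = (78.7×10³)(9.2⁴)/(8·120.0³·17) = 2.3991 N/mm
k_B = Gd⁴/(8D³N_a) = (76.7×10³)(2.9⁴)/(8·16.9³·9) = 15.61 N/mm
Series: 1/k_eq = 1/2.3991 + 1/15.61 = 0.48089; k_eq = 2.0795 N/mm

2.08 N/mm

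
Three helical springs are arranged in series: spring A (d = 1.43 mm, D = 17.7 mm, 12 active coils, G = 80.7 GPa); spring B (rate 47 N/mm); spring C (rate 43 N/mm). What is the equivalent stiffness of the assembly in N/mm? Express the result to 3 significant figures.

k_A = Gd⁴/(8D³N_a) = (80.7×10³)(1.43⁴)/(8·17.7³·12) = 0.63391 N/mm
Series: 1/k_eq = 1/0.63391 + 1/47 + 1/43 = 1.622; k_eq = 0.6165 N/mm

0.617 N/mm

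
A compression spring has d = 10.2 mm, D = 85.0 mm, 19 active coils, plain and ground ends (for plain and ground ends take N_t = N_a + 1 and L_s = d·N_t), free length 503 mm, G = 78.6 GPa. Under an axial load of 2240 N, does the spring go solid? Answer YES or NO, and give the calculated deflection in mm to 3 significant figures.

k = Gd⁴/(8D³N_a) = (78.6×10³)(10.2⁴)/(8·85.0³·19) = 9.1143 N/mm
N_t = 20; L_s = 10.2·20 = 204 mm; δ_solid = L₀ − L_s = 503 − 204 = 299 mm
δ = F/k = 2240/9.1143 = 245.77 mm
δ < δ_solid → spring does not go solid

NO, δ = 246 mm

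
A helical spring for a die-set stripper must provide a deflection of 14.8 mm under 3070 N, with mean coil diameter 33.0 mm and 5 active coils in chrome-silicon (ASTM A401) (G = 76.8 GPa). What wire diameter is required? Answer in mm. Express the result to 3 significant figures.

Required rate k = F/δ = 3070/14.8 = 207.43 N/mm
d = (8D³N_a·k / G)^(1/4) = (8·33.0³·5·207.43 / (76.8×10³))^0.25
  = (3882.6)^0.25 = 7.8937 mm

7.89 mm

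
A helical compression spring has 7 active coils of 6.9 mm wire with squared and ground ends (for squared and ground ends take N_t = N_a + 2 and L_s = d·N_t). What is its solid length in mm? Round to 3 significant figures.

squared and ground ends: N_t = N_a + 2 = 7 + 2 = 9
L_s = d·N_t = 6.9 × 9 = 62.1 mm

62.1 mm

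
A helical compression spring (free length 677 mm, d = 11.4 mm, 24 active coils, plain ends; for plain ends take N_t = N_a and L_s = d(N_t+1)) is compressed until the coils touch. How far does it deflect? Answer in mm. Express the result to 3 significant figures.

392 mm

N_t = 24; L_s = 11.4·25 = 285 mm
δ_solid = L₀ − L_s = 677 − 285 = 392 mm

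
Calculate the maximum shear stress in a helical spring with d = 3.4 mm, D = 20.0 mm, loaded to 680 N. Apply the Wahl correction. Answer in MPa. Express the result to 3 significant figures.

1110 MPa

Spring index C = D/d = 20.0/3.4 = 5.8824
K_W = (4C−1)/(4C−4) + 0.615/C = 22.529/19.529 + 0.1045 = 1.2582
τ₀ = 8FD/(πd³) = 8·680·20.0/(π·3.4³) = 108800/123.48 = 881.13 MPa
τ_max = K·τ₀ = 1.2582 × 881.13 = 1108.6 MPa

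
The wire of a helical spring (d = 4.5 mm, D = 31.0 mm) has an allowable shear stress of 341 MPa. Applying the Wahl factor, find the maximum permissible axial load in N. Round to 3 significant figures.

C = D/d = 31.0/4.5 = 6.8889
K_W = (4C−1)/(4C−4) + 0.615/C = 26.556/23.556 + 0.0893 = 1.2166
τ_max = K·8FD/(πd³) → F_max = τ_allow·πd³/(8DK)
F_max = 341·π·4.5³/(8·31.0·1.2166) = 97621/301.72 = 323.54 N

324 N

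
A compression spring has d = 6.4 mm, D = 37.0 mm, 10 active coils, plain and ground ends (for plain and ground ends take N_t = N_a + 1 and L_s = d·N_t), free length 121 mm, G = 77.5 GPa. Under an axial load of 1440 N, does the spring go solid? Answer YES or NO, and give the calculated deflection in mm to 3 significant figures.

k = Gd⁴/(8D³N_a) = (77.5×10³)(6.4⁴)/(8·37.0³·10) = 32.087 N/mm
N_t = 11; L_s = 6.4·11 = 70.4 mm; δ_solid = L₀ − L_s = 121 − 70.4 = 50.6 mm
δ = F/k = 1440/32.087 = 44.878 mm
δ < δ_solid → spring does not go solid

NO, δ = 44.9 mm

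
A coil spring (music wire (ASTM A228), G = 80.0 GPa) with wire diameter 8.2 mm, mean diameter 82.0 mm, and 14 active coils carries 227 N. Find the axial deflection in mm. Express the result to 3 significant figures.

38.8 mm

k = Gd⁴/(8D³N_a) = (80.0×10³)(8.2⁴)/(8·82.0³·14) = 5.8571 N/mm
δ = F/k = 227 / 5.8571 = 38.756 mm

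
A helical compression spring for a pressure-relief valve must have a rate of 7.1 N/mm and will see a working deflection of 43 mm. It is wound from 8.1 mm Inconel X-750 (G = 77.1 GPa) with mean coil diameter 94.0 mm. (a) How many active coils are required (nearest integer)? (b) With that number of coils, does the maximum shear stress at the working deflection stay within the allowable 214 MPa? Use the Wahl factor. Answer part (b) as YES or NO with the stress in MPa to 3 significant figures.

N_a = Gd⁴/(8D³k) = (77.1×10³)(8.1⁴)/(8·94.0³·7.1) = 7.035 → N_a = 7
Actual rate k = Gd⁴/(8D³·7) = 7.1355 N/mm
Working load F = kδ = 7.1355·43 = 306.83 N
C = 94.0/8.1 = 11.6049; K_W = (4C−1)/(4C−4)+0.615/C = 1.1237
τ_max = K_W·8FD/(πd³) = 1.1237·138.2 = 155.3 MPa
τ_max ≤ 214 MPa → acceptable

(a) 7 coils; (b) YES, τ_max = 155 MPa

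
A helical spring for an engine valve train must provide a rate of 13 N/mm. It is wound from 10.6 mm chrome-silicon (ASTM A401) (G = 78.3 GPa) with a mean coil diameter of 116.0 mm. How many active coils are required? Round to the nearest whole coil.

6

N_a = Gd⁴/(8D³k) = (78.3×10³ × 10.6⁴)/(8 × 116.0³ × 13)
    = 9.88519e+08 / 1.62333e+08 = 6.089 → 6 coils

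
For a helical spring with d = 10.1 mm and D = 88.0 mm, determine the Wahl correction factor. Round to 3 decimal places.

1.168

C = D/d = 88.0/10.1 = 8.7129
K_W = (4C−1)/(4C−4) + 0.615/C = 33.851/30.851 + 0.0706 = 1.1678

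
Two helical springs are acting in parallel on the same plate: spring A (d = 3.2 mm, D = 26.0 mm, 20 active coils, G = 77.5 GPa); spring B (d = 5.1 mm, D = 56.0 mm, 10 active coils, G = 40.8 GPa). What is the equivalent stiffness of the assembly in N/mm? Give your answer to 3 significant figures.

k_A = Gd⁴/(8D³N_a) = (77.5×10³)(3.2⁴)/(8·26.0³·20) = 2.8898 N/mm
k_B = Gd⁴/(8D³N_a) = (40.8×10³)(5.1⁴)/(8·56.0³·10) = 1.9647 N/mm
Parallel: k_eq = 2.8898 + 1.9647 = 4.8544 N/mm

4.85 N/mm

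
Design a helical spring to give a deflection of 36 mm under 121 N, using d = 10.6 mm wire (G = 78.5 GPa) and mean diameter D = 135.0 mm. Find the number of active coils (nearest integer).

15

Required rate k = F/δ = 121/36 = 3.3611 N/mm
N_a = Gd⁴/(8D³k) = (78.5×10³ × 10.6⁴)/(8 × 135.0³ × 3.3611)
    = 9.91044e+08 / 6.61568e+07 = 14.98 → 15 coils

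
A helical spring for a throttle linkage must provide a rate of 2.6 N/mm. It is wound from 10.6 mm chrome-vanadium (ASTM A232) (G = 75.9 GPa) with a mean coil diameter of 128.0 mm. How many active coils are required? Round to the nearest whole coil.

22

N_a = Gd⁴/(8D³k) = (75.9×10³ × 10.6⁴)/(8 × 128.0³ × 2.6)
    = 9.5822e+08 / 4.36208e+07 = 21.97 → 22 coils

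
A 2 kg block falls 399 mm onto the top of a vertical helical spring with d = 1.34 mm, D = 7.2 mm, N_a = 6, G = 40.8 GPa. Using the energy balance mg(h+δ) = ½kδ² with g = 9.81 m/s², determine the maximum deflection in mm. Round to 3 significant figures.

48.9 mm

k = Gd⁴/(8D³N_a) = (40.8×10³)(1.34⁴)/(8·7.2³·6) = 7.3424 N/mm
W = mg = 2 × 9.81 = 19.62 N
½kδ² − Wδ − Wh = 0 → δ = (W + √(W² + 2kWh))/k
δ = (19.62 + √(384.94 + 114959))/7.3424 = (19.62 + 339.62)/7.3424 = 48.927 mm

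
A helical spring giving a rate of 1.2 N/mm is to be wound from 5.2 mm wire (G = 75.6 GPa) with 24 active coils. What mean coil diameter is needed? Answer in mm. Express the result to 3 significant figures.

D = (Gd⁴/(8N_a·k))^(1/3) = (75.6×10³·5.2⁴/(8·24·1.2))^(1/3)
  = (239912)^(1/3) = 62.1371 mm

62.1 mm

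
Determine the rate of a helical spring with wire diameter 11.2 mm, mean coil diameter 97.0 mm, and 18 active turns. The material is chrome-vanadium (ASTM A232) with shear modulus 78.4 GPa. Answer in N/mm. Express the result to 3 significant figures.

9.39 N/mm

k = Gd⁴/(8D³N_a) = (78.4×10³ × 11.2⁴) / (8 × 97.0³ × 18)
  = 1.23364e+09 / 1.31425e+08 = 9.3866 N/mm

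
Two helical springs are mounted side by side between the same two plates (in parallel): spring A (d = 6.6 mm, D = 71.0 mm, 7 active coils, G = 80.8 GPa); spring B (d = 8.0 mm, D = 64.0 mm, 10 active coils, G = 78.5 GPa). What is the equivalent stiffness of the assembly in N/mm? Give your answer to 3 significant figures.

23.0 N/mm

k_A = Gd⁴/(8D³N_a) = (80.8×10³)(6.6⁴)/(8·71.0³·7) = 7.6493 N/mm
k_B = Gd⁴/(8D³N_a) = (78.5×10³)(8.0⁴)/(8·64.0³·10) = 15.332 N/mm
Parallel: k_eq = 7.6493 + 15.332 = 22.981 N/mm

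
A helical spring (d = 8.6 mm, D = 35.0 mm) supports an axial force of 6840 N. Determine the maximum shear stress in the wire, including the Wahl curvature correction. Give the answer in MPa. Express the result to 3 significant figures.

1340 MPa

Spring index C = D/d = 35.0/8.6 = 4.0698
K_W = (4C−1)/(4C−4) + 0.615/C = 15.279/12.279 + 0.1511 = 1.3954
τ₀ = 8FD/(πd³) = 8·6840·35.0/(π·8.6³) = 1.9152e+06/1998.2 = 958.45 MPa
τ_max = K·τ₀ = 1.3954 × 958.45 = 1337.5 MPa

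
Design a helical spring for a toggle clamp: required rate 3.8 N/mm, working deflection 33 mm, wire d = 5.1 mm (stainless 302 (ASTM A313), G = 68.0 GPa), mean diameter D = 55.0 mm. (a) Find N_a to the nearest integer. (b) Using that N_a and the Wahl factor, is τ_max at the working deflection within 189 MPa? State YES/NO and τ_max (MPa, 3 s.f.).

N_a = Gd⁴/(8D³k) = (68.0×10³)(5.1⁴)/(8·55.0³·3.8) = 9.096 → N_a = 9
Actual rate k = Gd⁴/(8D³·9) = 3.8403 N/mm
Working load F = kδ = 3.8403·33 = 126.73 N
C = 55.0/5.1 = 10.7843; K_W = (4C−1)/(4C−4)+0.615/C = 1.1337
τ_max = K_W·8FD/(πd³) = 1.1337·133.81 = 151.69 MPa
τ_max ≤ 189 MPa → acceptable

(a) 9 coils; (b) YES, τ_max = 152 MPa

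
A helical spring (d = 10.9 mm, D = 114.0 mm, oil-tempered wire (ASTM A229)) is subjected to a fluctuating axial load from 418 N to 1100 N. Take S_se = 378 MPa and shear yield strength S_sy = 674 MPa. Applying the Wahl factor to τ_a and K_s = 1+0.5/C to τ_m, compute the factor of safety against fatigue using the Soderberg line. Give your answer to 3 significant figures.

C = D/d = 114.0/10.9 = 10.4587; K_W = (4C−1)/(4C−4)+0.615/C = 1.1381; K_s = 1+0.5/C = 1.0478
F_a = (F_max−F_min)/2 = 341 N; F_m = (F_max+F_min)/2 = 759 N
τ_a = K_W·8F_aD/(πd³) = 1.1381 × 76.44 = 86.996 MPa
τ_m = K_s·8F_mD/(πd³) = 1.0478 × 170.14 = 178.27 MPa
Soderberg: 1/n_f = τ_a/S_se + τ_m/S_sy = 86.996/378 + 178.27/674 = 0.23015 + 0.26450 = 0.49465
n_f = 1/0.49465 = 2.022

2.02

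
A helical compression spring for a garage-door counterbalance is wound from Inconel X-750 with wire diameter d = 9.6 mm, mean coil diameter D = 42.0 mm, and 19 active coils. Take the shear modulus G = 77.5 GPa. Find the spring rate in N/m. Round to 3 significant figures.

58500 N/m

k = Gd⁴/(8D³N_a) = (77.5×10³ × 9.6⁴) / (8 × 42.0³ × 19)
  = 6.58244e+08 / 1.12614e+07 = 58.451 N/mm = 58451 N/m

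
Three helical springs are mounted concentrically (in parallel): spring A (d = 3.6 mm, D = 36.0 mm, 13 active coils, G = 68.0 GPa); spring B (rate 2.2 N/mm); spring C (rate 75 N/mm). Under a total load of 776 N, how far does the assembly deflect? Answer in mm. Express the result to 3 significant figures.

9.75 mm

k_A = Gd⁴/(8D³N_a) = (68.0×10³)(3.6⁴)/(8·36.0³·13) = 2.3538 N/mm
Parallel: k_eq = 2.3538 + 2.2 + 75 = 79.554 N/mm
δ = F/k_eq = 776/79.554 = 9.7544 mm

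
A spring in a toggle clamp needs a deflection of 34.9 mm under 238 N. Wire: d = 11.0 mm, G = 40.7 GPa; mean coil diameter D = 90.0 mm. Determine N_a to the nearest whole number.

Required rate k = F/δ = 238/34.9 = 6.8195 N/mm
N_a = Gd⁴/(8D³k) = (40.7×10³ × 11.0⁴)/(8 × 90.0³ × 6.8195)
    = 5.95889e+08 / 3.97712e+07 = 14.98 → 15 coils

15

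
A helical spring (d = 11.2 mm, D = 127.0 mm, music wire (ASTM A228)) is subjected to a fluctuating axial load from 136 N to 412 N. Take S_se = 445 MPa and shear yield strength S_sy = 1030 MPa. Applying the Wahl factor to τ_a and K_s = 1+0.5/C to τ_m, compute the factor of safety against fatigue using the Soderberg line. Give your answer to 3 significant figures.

C = D/d = 127.0/11.2 = 11.3393; K_W = (4C−1)/(4C−4)+0.615/C = 1.1268; K_s = 1+0.5/C = 1.0441
F_a = (F_max−F_min)/2 = 138 N; F_m = (F_max+F_min)/2 = 274 N
τ_a = K_W·8F_aD/(πd³) = 1.1268 × 31.766 = 35.794 MPa
τ_m = K_s·8F_mD/(πd³) = 1.0441 × 63.073 = 65.854 MPa
Soderberg: 1/n_f = τ_a/S_se + τ_m/S_sy = 35.794/445 + 65.854/1030 = 0.08044 + 0.06394 = 0.14437
n_f = 1/0.14437 = 6.927

6.93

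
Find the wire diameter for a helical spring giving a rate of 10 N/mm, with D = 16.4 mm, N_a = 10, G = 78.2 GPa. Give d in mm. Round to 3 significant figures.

d = (8D³N_a·k / G)^(1/4) = (8·16.4³·10·10 / (78.2×10³))^0.25
  = (45.125)^0.25 = 2.5918 mm

2.59 mm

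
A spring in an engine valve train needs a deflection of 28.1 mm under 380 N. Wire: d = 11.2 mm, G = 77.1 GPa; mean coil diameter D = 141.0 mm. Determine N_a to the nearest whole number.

Required rate k = F/δ = 380/28.1 = 13.523 N/mm
N_a = Gd⁴/(8D³k) = (77.1×10³ × 11.2⁴)/(8 × 141.0³ × 13.523)
    = 1.21318e+09 / 3.03267e+08 = 4 → 4 coils

4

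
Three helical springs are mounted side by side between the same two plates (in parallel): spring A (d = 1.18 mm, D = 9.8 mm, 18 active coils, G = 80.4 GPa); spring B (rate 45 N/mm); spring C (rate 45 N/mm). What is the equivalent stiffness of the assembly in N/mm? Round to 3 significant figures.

91.2 N/mm

k_A = Gd⁴/(8D³N_a) = (80.4×10³)(1.18⁴)/(8·9.8³·18) = 1.1501 N/mm
Parallel: k_eq = 1.1501 + 45 + 45 = 91.15 N/mm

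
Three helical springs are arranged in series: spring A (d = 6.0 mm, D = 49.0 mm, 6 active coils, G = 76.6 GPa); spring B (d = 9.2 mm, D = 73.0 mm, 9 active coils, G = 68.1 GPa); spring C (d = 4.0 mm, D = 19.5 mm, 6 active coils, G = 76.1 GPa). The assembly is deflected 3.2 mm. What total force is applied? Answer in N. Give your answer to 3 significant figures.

k_A = Gd⁴/(8D³N_a) = (76.6×10³)(6.0⁴)/(8·49.0³·6) = 17.579 N/mm
k_B = Gd⁴/(8D³N_a) = (68.1×10³)(9.2⁴)/(8·73.0³·9) = 17.418 N/mm
k_C = Gd⁴/(8D³N_a) = (76.1×10³)(4.0⁴)/(8·19.5³·6) = 54.737 N/mm
Series: 1/k_eq = 1/17.579 + 1/17.418 + 1/54.737 = 0.13257; k_eq = 7.5434 N/mm
F = k_eq·δ = 7.5434·3.2 = 24.139 N

24.1 N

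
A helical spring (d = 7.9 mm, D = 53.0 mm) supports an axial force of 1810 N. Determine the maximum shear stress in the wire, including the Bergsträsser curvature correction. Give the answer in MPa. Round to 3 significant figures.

Spring index C = D/d = 53.0/7.9 = 6.7089
K_B = (4C+2)/(4C−3) = 28.835/23.835 = 1.2098
τ₀ = 8FD/(πd³) = 8·1810·53.0/(π·7.9³) = 767440/1548.9 = 495.47 MPa
τ_max = K·τ₀ = 1.2098 × 495.47 = 599.4 MPa

599 MPa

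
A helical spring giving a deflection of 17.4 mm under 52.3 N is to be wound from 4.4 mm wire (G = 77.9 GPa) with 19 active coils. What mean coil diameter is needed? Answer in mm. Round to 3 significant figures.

40.0 mm

Required rate k = F/δ = 52.3/17.4 = 3.0057 N/mm
D = (Gd⁴/(8N_a·k))^(1/3) = (77.9×10³·4.4⁴/(8·19·3.0057))^(1/3)
  = (63907.5)^(1/3) = 39.9807 mm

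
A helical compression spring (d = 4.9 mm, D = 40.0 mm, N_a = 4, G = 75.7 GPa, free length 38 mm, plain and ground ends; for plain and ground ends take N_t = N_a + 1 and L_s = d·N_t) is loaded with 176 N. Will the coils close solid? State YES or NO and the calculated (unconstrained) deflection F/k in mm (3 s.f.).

k = Gd⁴/(8D³N_a) = (75.7×10³)(4.9⁴)/(8·40.0³·4) = 21.308 N/mm
N_t = 5; L_s = 4.9·5 = 24.5 mm; δ_solid = L₀ − L_s = 38 − 24.5 = 13.5 mm
δ = F/k = 176/21.308 = 8.2597 mm
δ < δ_solid → spring does not go solid

NO, δ = 8.26 mm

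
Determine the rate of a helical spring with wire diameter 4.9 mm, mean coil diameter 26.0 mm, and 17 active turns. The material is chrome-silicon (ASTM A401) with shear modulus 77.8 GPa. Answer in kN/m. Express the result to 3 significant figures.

18.8 kN/m

k = Gd⁴/(8D³N_a) = (77.8×10³ × 4.9⁴) / (8 × 26.0³ × 17)
  = 4.48502e+07 / 2.39034e+06 = 18.763 N/mm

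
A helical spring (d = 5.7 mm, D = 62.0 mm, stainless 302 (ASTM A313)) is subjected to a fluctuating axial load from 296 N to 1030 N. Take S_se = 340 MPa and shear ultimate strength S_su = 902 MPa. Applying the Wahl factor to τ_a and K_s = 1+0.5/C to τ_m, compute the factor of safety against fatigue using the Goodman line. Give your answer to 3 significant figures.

0.589

C = D/d = 62.0/5.7 = 10.8772; K_W = (4C−1)/(4C−4)+0.615/C = 1.1325; K_s = 1+0.5/C = 1.0460
F_a = (F_max−F_min)/2 = 367 N; F_m = (F_max+F_min)/2 = 663 N
τ_a = K_W·8F_aD/(πd³) = 1.1325 × 312.88 = 354.32 MPa
τ_m = K_s·8F_mD/(πd³) = 1.0460 × 565.22 = 591.21 MPa
Goodman: 1/n_f = τ_a/S_se + τ_m/S_su = 354.32/340 + 591.21/902 = 1.04213 + 0.65544 = 1.6976
n_f = 1/1.6976 = 0.5891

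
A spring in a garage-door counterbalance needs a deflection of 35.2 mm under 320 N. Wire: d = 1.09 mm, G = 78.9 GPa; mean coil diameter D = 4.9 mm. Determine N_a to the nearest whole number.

13

Required rate k = F/δ = 320/35.2 = 9.0909 N/mm
N_a = Gd⁴/(8D³k) = (78.9×10³ × 1.09⁴)/(8 × 4.9³ × 9.0909)
    = 111374 / 8556.29 = 13.02 → 13 coils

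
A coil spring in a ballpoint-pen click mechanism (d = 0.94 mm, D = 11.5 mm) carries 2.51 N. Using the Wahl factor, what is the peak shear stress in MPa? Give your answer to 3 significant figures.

98.9 MPa

Spring index C = D/d = 11.5/0.94 = 12.2340
K_W = (4C−1)/(4C−4) + 0.615/C = 47.936/44.936 + 0.0503 = 1.1170
τ₀ = 8FD/(πd³) = 8·2.51·11.5/(π·0.94³) = 230.92/2.6094 = 88.497 MPa
τ_max = K·τ₀ = 1.1170 × 88.497 = 98.854 MPa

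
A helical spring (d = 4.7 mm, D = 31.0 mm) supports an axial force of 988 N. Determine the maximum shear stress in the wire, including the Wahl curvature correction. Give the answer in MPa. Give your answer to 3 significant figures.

Spring index C = D/d = 31.0/4.7 = 6.5957
K_W = (4C−1)/(4C−4) + 0.615/C = 25.383/22.383 + 0.0932 = 1.2273
τ₀ = 8FD/(πd³) = 8·988·31.0/(π·4.7³) = 245024/326.17 = 751.22 MPa
τ_max = K·τ₀ = 1.2273 × 751.22 = 921.95 MPa

922 MPa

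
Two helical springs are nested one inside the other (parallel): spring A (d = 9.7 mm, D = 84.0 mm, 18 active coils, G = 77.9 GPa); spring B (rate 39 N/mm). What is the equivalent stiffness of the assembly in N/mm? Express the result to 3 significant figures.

47.1 N/mm

k_A = Gd⁴/(8D³N_a) = (77.9×10³)(9.7⁴)/(8·84.0³·18) = 8.0802 N/mm
Parallel: k_eq = 8.0802 + 39 = 47.08 N/mm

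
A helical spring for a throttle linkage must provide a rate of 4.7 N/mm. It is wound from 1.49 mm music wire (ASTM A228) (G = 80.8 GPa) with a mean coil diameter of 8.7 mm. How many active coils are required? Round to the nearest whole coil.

16

N_a = Gd⁴/(8D³k) = (80.8×10³ × 1.49⁴)/(8 × 8.7³ × 4.7)
    = 398251 / 24759.7 = 16.08 → 16 coils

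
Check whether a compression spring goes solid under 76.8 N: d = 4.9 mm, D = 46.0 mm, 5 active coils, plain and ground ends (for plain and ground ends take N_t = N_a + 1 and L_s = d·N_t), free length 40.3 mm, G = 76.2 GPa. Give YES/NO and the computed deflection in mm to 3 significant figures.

k = Gd⁴/(8D³N_a) = (76.2×10³)(4.9⁴)/(8·46.0³·5) = 11.283 N/mm
N_t = 6; L_s = 4.9·6 = 29.4 mm; δ_solid = L₀ − L_s = 40.3 − 29.4 = 10.9 mm
δ = F/k = 76.8/11.283 = 6.807 mm
δ < δ_solid → spring does not go solid

NO, δ = 6.81 mm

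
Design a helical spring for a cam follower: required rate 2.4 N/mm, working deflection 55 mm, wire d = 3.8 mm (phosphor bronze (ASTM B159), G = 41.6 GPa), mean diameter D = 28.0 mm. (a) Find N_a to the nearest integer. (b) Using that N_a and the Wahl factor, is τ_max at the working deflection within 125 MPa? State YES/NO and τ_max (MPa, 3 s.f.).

(a) 21 coils; (b) NO, τ_max = 202 MPa

N_a = Gd⁴/(8D³k) = (41.6×10³)(3.8⁴)/(8·28.0³·2.4) = 20.58 → N_a = 21
Actual rate k = Gd⁴/(8D³·21) = 2.352 N/mm
Working load F = kδ = 2.352·55 = 129.36 N
C = 28.0/3.8 = 7.3684; K_W = (4C−1)/(4C−4)+0.615/C = 1.2012
τ_max = K_W·8FD/(πd³) = 1.2012·168.09 = 201.92 MPa
τ_max > 125 MPa → exceeds allowable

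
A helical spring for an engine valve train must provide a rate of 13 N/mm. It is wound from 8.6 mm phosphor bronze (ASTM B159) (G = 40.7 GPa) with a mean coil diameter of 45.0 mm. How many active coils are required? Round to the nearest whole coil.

N_a = Gd⁴/(8D³k) = (40.7×10³ × 8.6⁴)/(8 × 45.0³ × 13)
    = 2.22632e+08 / 9.477e+06 = 23.49 → 23 coils

23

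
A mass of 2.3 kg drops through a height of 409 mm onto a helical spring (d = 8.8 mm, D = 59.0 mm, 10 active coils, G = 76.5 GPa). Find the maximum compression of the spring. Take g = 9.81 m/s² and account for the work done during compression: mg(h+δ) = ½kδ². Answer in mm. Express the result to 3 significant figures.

k = Gd⁴/(8D³N_a) = (76.5×10³)(8.8⁴)/(8·59.0³·10) = 27.922 N/mm
W = mg = 2.3 × 9.81 = 22.563 N
½kδ² − Wδ − Wh = 0 → δ = (W + √(W² + 2kWh))/k
δ = (22.563 + √(509.09 + 515343))/27.922 = (22.563 + 718.23)/27.922 = 26.531 mm

26.5 mm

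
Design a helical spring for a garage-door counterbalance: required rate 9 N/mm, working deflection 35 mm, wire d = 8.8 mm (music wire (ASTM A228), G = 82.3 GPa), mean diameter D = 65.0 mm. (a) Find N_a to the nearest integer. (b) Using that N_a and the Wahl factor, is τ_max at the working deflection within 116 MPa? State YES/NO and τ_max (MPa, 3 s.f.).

(a) 25 coils; (b) YES, τ_max = 91.7 MPa

N_a = Gd⁴/(8D³k) = (82.3×10³)(8.8⁴)/(8·65.0³·9) = 24.96 → N_a = 25
Actual rate k = Gd⁴/(8D³·25) = 8.9859 N/mm
Working load F = kδ = 8.9859·35 = 314.51 N
C = 65.0/8.8 = 7.3864; K_W = (4C−1)/(4C−4)+0.615/C = 1.2007
τ_max = K_W·8FD/(πd³) = 1.2007·76.39 = 91.721 MPa
τ_max ≤ 116 MPa → acceptable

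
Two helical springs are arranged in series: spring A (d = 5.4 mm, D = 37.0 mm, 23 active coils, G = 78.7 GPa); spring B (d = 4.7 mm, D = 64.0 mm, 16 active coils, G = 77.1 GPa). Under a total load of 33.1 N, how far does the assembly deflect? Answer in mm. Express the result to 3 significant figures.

34.1 mm

k_A = Gd⁴/(8D³N_a) = (78.7×10³)(5.4⁴)/(8·37.0³·23) = 7.18 N/mm
k_B = Gd⁴/(8D³N_a) = (77.1×10³)(4.7⁴)/(8·64.0³·16) = 1.1212 N/mm
Series: 1/k_eq = 1/7.18 + 1/1.1212 = 1.0312; k_eq = 0.96979 N/mm
δ = F/k_eq = 33.1/0.96979 = 34.131 mm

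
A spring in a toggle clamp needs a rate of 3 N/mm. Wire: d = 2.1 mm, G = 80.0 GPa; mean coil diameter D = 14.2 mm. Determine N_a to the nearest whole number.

N_a = Gd⁴/(8D³k) = (80.0×10³ × 2.1⁴)/(8 × 14.2³ × 3)
    = 1.55585e+06 / 68718.9 = 22.64 → 23 coils

23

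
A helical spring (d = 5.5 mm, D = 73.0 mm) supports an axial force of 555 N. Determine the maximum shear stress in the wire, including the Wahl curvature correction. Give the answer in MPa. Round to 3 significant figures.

Spring index C = D/d = 73.0/5.5 = 13.2727
K_W = (4C−1)/(4C−4) + 0.615/C = 52.091/49.091 + 0.0463 = 1.1074
τ₀ = 8FD/(πd³) = 8·555·73.0/(π·5.5³) = 324120/522.68 = 620.11 MPa
τ_max = K·τ₀ = 1.1074 × 620.11 = 686.74 MPa

687 MPa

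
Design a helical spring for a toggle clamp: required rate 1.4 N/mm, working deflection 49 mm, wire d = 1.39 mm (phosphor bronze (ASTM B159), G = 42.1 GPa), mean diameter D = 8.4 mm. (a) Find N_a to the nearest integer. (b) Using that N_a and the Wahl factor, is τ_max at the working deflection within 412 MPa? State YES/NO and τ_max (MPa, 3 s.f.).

(a) 24 coils; (b) NO, τ_max = 674 MPa

N_a = Gd⁴/(8D³k) = (42.1×10³)(1.39⁴)/(8·8.4³·1.4) = 23.67 → N_a = 24
Actual rate k = Gd⁴/(8D³·24) = 1.381 N/mm
Working load F = kδ = 1.381·49 = 67.67 N
C = 8.4/1.39 = 6.0432; K_W = (4C−1)/(4C−4)+0.615/C = 1.2505
τ_max = K_W·8FD/(πd³) = 1.2505·538.98 = 673.99 MPa
τ_max > 412 MPa → exceeds allowable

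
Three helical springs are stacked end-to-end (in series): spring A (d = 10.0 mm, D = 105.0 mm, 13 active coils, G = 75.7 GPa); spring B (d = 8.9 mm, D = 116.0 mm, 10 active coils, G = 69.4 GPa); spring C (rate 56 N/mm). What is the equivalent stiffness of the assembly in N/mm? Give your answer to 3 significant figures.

2.16 N/mm

k_A = Gd⁴/(8D³N_a) = (75.7×10³)(10.0⁴)/(8·105.0³·13) = 6.2877 N/mm
k_B = Gd⁴/(8D³N_a) = (69.4×10³)(8.9⁴)/(8·116.0³·10) = 3.487 N/mm
Series: 1/k_eq = 1/6.2877 + 1/3.487 + 1/56 = 0.46367; k_eq = 2.1567 N/mm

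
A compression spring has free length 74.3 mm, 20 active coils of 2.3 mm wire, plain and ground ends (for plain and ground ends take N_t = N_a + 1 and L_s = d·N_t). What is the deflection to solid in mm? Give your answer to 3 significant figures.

N_t = 21; L_s = 2.3·21 = 48.3 mm
δ_solid = L₀ − L_s = 74.3 − 48.3 = 26 mm

26.0 mm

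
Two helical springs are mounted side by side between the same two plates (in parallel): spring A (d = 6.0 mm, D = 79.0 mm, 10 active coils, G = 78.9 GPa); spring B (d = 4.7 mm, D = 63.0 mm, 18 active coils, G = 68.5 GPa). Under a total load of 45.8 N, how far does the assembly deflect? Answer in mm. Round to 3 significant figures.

k_A = Gd⁴/(8D³N_a) = (78.9×10³)(6.0⁴)/(8·79.0³·10) = 2.5925 N/mm
k_B = Gd⁴/(8D³N_a) = (68.5×10³)(4.7⁴)/(8·63.0³·18) = 0.92832 N/mm
Parallel: k_eq = 2.5925 + 0.92832 = 3.5208 N/mm
δ = F/k_eq = 45.8/3.5208 = 13.009 mm

13.0 mm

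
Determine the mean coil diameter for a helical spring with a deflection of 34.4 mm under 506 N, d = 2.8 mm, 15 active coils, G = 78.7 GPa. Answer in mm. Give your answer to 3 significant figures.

Required rate k = F/δ = 506/34.4 = 14.709 N/mm
D = (Gd⁴/(8N_a·k))^(1/3) = (78.7×10³·2.8⁴/(8·15·14.709))^(1/3)
  = (2740.52)^(1/3) = 13.9941 mm

14.0 mm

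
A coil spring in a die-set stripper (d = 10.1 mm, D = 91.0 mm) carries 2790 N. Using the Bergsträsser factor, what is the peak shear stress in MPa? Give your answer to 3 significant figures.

722 MPa

Spring index C = D/d = 91.0/10.1 = 9.0099
K_B = (4C+2)/(4C−3) = 38.040/33.040 = 1.1513
τ₀ = 8FD/(πd³) = 8·2790·91.0/(π·10.1³) = 2.03112e+06/3236.8 = 627.51 MPa
τ_max = K·τ₀ = 1.1513 × 627.51 = 722.47 MPa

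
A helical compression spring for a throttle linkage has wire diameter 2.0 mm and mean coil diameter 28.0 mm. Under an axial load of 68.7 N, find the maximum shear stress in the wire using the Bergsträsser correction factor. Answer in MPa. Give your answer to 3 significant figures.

670 MPa

Spring index C = D/d = 28.0/2.0 = 14.0000
K_B = (4C+2)/(4C−3) = 58.000/53.000 = 1.0943
τ₀ = 8FD/(πd³) = 8·68.7·28.0/(π·2.0³) = 15388.8/25.133 = 612.3 MPa
τ_max = K·τ₀ = 1.0943 × 612.3 = 670.07 MPa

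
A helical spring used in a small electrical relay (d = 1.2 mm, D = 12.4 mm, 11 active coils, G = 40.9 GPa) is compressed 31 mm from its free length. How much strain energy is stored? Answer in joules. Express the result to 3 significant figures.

k = Gd⁴/(8D³N_a) = (40.9×10³)(1.2⁴)/(8·12.4³·11) = 0.50548 N/mm
U = ½kδ² = 0.5 × 0.50548 × 31² = 242.88 N·mm = 0.24288 J

0.243 J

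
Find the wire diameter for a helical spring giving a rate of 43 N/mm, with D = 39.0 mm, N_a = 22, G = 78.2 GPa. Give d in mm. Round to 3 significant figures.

8.70 mm

d = (8D³N_a·k / G)^(1/4) = (8·39.0³·22·43 / (78.2×10³))^0.25
  = (5740.7)^0.25 = 8.7045 mm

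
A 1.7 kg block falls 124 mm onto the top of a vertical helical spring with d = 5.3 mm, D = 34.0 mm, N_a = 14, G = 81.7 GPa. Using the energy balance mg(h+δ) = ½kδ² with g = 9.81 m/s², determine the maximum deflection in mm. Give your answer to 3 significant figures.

18.0 mm

k = Gd⁴/(8D³N_a) = (81.7×10³)(5.3⁴)/(8·34.0³·14) = 14.644 N/mm
W = mg = 1.7 × 9.81 = 16.677 N
½kδ² − Wδ − Wh = 0 → δ = (W + √(W² + 2kWh))/k
δ = (16.677 + √(278.12 + 60567.6))/14.644 = (16.677 + 246.67)/14.644 = 17.983 mm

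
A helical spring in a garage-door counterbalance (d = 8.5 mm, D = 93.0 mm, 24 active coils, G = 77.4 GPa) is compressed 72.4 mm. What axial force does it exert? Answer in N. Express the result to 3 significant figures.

189 N

k = Gd⁴/(8D³N_a) = (77.4×10³)(8.5⁴)/(8·93.0³·24) = 2.6162 N/mm
F = k·δ = 2.6162 × 72.4 = 189.41 N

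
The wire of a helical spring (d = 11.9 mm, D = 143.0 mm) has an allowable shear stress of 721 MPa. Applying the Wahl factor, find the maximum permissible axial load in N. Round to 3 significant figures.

2980 N

C = D/d = 143.0/11.9 = 12.0168
K_W = (4C−1)/(4C−4) + 0.615/C = 47.067/44.067 + 0.0512 = 1.1193
τ_max = K·8FD/(πd³) → F_max = τ_allow·πd³/(8DK)
F_max = 721·π·11.9³/(8·143.0·1.1193) = 3.817e+06/1280.4 = 2981.1 N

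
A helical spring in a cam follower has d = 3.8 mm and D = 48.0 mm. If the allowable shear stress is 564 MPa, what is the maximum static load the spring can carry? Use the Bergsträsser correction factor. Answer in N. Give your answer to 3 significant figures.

229 N

C = D/d = 48.0/3.8 = 12.6316
K_B = (4C+2)/(4C−3) = 52.526/47.526 = 1.1052
τ_max = K·8FD/(πd³) → F_max = τ_allow·πd³/(8DK)
F_max = 564·π·3.8³/(8·48.0·1.1052) = 97225/424.4 = 229.09 N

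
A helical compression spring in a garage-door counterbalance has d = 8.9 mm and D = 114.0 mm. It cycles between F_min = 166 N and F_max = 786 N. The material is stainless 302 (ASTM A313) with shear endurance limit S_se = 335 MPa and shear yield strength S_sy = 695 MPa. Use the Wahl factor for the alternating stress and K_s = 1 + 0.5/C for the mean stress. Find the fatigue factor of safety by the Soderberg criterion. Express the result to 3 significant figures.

C = D/d = 114.0/8.9 = 12.8090; K_W = (4C−1)/(4C−4)+0.615/C = 1.1115; K_s = 1+0.5/C = 1.0390
F_a = (F_max−F_min)/2 = 310 N; F_m = (F_max+F_min)/2 = 476 N
τ_a = K_W·8F_aD/(πd³) = 1.1115 × 127.65 = 141.89 MPa
τ_m = K_s·8F_mD/(πd³) = 1.0390 × 196.01 = 203.66 MPa
Soderberg: 1/n_f = τ_a/S_se + τ_m/S_sy = 141.89/335 + 203.66/695 = 0.42356 + 0.29304 = 0.7166
n_f = 1/0.7166 = 1.395

1.40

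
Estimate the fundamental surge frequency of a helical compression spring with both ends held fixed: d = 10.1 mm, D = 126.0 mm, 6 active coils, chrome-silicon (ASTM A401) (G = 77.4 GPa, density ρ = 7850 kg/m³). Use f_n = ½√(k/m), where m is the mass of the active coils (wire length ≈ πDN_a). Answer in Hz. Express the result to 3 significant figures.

k = Gd⁴/(8D³N_a) = (77.4×10³)(10.1⁴)/(8·126.0³·6) = 8.3883 N/mm = 8388.3 N/m
Wire length L = πDN_a = π·126.0·6 = 2375 mm
m = ρ·(πd²/4)·L = 7850 × 80.118×10⁻⁶ m² × 2.375 m = 1.4937 kg
f_n = ½√(k/m) = 0.5·√(8388.3/1.4937) = 0.5·√(5615.6) = 37.469 Hz

37.5 Hz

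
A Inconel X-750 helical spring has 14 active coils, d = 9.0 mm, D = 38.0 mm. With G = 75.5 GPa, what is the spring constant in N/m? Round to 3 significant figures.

k = Gd⁴/(8D³N_a) = (75.5×10³ × 9.0⁴) / (8 × 38.0³ × 14)
  = 4.95356e+08 / 6.14566e+06 = 80.602 N/mm = 80602 N/m

80600 N/m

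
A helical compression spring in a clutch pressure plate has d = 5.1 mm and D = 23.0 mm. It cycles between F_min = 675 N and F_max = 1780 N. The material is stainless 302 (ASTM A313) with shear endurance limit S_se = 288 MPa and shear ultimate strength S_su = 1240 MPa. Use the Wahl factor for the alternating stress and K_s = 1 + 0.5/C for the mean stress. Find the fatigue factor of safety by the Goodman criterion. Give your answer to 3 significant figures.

C = D/d = 23.0/5.1 = 4.5098; K_W = (4C−1)/(4C−4)+0.615/C = 1.3501; K_s = 1+0.5/C = 1.1109
F_a = (F_max−F_min)/2 = 552.5 N; F_m = (F_max+F_min)/2 = 1227.5 N
τ_a = K_W·8F_aD/(πd³) = 1.3501 × 243.94 = 329.34 MPa
τ_m = K_s·8F_mD/(πd³) = 1.1109 × 541.97 = 602.06 MPa
Goodman: 1/n_f = τ_a/S_se + τ_m/S_su = 329.34/288 + 602.06/1240 = 1.14353 + 0.48553 = 1.6291
n_f = 1/1.6291 = 0.6138

0.614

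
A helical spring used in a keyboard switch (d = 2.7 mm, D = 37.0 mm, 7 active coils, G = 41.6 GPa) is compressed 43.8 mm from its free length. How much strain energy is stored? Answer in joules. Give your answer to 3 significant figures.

k = Gd⁴/(8D³N_a) = (41.6×10³)(2.7⁴)/(8·37.0³·7) = 0.77939 N/mm
U = ½kδ² = 0.5 × 0.77939 × 43.8² = 747.61 N·mm = 0.74761 J

0.748 J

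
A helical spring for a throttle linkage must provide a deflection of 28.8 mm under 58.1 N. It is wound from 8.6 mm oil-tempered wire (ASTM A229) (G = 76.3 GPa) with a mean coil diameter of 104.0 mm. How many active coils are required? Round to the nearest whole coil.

Required rate k = F/δ = 58.1/28.8 = 2.0174 N/mm
N_a = Gd⁴/(8D³k) = (76.3×10³ × 8.6⁴)/(8 × 104.0³ × 2.0174)
    = 4.17367e+08 / 1.81541e+07 = 22.99 → 23 coils

23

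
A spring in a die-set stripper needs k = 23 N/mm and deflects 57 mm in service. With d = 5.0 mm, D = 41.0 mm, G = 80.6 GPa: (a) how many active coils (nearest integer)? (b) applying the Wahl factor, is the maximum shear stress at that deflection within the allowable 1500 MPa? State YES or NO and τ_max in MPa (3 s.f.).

(a) 4 coils; (b) YES, τ_max = 1280 MPa

N_a = Gd⁴/(8D³k) = (80.6×10³)(5.0⁴)/(8·41.0³·23) = 3.972 → N_a = 4
Actual rate k = Gd⁴/(8D³·4) = 22.841 N/mm
Working load F = kδ = 22.841·57 = 1301.9 N
C = 41.0/5.0 = 8.2000; K_W = (4C−1)/(4C−4)+0.615/C = 1.1792
τ_max = K_W·8FD/(πd³) = 1.1792·1087.4 = 1282.3 MPa
τ_max ≤ 1500 MPa → acceptable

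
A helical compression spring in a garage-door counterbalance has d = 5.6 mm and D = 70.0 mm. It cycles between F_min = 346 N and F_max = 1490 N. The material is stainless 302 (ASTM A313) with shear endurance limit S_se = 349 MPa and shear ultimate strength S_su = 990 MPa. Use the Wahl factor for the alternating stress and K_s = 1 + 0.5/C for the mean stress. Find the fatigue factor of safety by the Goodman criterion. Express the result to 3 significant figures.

C = D/d = 70.0/5.6 = 12.5000; K_W = (4C−1)/(4C−4)+0.615/C = 1.1144; K_s = 1+0.5/C = 1.0400
F_a = (F_max−F_min)/2 = 572 N; F_m = (F_max+F_min)/2 = 918 N
τ_a = K_W·8F_aD/(πd³) = 1.1144 × 580.59 = 647.02 MPa
τ_m = K_s·8F_mD/(πd³) = 1.0400 × 931.79 = 969.06 MPa
Goodman: 1/n_f = τ_a/S_se + τ_m/S_su = 647.02/349 + 969.06/990 = 1.85393 + 0.97885 = 2.8328
n_f = 1/2.8328 = 0.353

0.353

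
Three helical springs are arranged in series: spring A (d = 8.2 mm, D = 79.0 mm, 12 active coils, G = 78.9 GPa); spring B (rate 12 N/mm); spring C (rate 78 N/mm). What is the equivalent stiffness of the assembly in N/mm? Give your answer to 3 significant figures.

4.37 N/mm

k_A = Gd⁴/(8D³N_a) = (78.9×10³)(8.2⁴)/(8·79.0³·12) = 7.5367 N/mm
Series: 1/k_eq = 1/7.5367 + 1/12 + 1/78 = 0.22884; k_eq = 4.3699 N/mm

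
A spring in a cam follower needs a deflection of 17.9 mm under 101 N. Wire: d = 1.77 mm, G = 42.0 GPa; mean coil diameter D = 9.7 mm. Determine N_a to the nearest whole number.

Required rate k = F/δ = 101/17.9 = 5.6425 N/mm
N_a = Gd⁴/(8D³k) = (42.0×10³ × 1.77⁴)/(8 × 9.7³ × 5.6425)
    = 412233 / 41197.8 = 10.01 → 10 coils

10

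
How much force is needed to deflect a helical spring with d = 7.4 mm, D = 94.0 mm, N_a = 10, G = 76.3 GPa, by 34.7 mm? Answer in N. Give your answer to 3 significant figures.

119 N

k = Gd⁴/(8D³N_a) = (76.3×10³)(7.4⁴)/(8·94.0³·10) = 3.4433 N/mm
F = k·δ = 3.4433 × 34.7 = 119.48 N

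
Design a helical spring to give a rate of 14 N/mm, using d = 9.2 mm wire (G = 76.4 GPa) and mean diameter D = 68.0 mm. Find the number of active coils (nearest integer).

N_a = Gd⁴/(8D³k) = (76.4×10³ × 9.2⁴)/(8 × 68.0³ × 14)
    = 5.47324e+08 / 3.52164e+07 = 15.54 → 16 coils

16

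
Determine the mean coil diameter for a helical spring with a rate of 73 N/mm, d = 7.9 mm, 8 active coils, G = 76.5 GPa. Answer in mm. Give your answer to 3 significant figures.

40.0 mm

D = (Gd⁴/(8N_a·k))^(1/3) = (76.5×10³·7.9⁴/(8·8·73))^(1/3)
  = (63777.4)^(1/3) = 39.9536 mm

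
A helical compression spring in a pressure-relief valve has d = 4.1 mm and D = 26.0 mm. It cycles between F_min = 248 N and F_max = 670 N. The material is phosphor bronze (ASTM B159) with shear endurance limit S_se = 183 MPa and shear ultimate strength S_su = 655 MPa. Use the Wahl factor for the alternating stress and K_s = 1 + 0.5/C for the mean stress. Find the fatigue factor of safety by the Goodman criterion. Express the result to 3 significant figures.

C = D/d = 26.0/4.1 = 6.3415; K_W = (4C−1)/(4C−4)+0.615/C = 1.2374; K_s = 1+0.5/C = 1.0788
F_a = (F_max−F_min)/2 = 211 N; F_m = (F_max+F_min)/2 = 459 N
τ_a = K_W·8F_aD/(πd³) = 1.2374 × 202.7 = 250.81 MPa
τ_m = K_s·8F_mD/(πd³) = 1.0788 × 440.94 = 475.7 MPa
Goodman: 1/n_f = τ_a/S_se + τ_m/S_su = 250.81/183 + 475.7/655 = 1.37057 + 0.72626 = 2.0968
n_f = 1/2.0968 = 0.4769

0.477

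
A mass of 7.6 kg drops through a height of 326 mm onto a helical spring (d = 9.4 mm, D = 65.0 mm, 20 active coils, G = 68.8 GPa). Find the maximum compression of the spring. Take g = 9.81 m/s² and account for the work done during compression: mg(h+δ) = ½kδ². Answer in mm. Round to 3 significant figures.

69.5 mm

k = Gd⁴/(8D³N_a) = (68.8×10³)(9.4⁴)/(8·65.0³·20) = 12.225 N/mm
W = mg = 7.6 × 9.81 = 74.556 N
½kδ² − Wδ − Wh = 0 → δ = (W + √(W² + 2kWh))/k
δ = (74.556 + √(5558.6 + 594251))/12.225 = (74.556 + 774.47)/12.225 = 69.452 mm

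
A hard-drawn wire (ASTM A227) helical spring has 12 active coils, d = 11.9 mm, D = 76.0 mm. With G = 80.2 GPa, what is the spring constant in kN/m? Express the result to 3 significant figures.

38.2 kN/m

k = Gd⁴/(8D³N_a) = (80.2×10³ × 11.9⁴) / (8 × 76.0³ × 12)
  = 1.60828e+09 / 4.21417e+07 = 38.164 N/mm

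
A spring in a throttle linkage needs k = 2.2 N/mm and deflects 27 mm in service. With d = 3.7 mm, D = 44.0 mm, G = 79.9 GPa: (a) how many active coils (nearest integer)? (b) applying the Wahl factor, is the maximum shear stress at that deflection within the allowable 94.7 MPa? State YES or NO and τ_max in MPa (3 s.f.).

(a) 10 coils; (b) NO, τ_max = 147 MPa

N_a = Gd⁴/(8D³k) = (79.9×10³)(3.7⁴)/(8·44.0³·2.2) = 9.988 → N_a = 10
Actual rate k = Gd⁴/(8D³·10) = 2.1974 N/mm
Working load F = kδ = 2.1974·27 = 59.329 N
C = 44.0/3.7 = 11.8919; K_W = (4C−1)/(4C−4)+0.615/C = 1.1206
τ_max = K_W·8FD/(πd³) = 1.1206·131.24 = 147.06 MPa
τ_max > 94.7 MPa → exceeds allowable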